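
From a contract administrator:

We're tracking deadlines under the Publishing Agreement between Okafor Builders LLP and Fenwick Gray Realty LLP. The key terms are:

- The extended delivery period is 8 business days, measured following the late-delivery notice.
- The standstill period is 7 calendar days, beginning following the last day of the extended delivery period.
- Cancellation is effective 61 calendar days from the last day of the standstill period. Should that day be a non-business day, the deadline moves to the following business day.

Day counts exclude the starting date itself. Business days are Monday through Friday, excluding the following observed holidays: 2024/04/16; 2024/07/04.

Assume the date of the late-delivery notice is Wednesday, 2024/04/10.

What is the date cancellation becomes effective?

The last day of the extended delivery period: 8 business days after Wednesday, 2024/04/10, skipping weekends and the listed holiday on Apr 16 — Apr 11, Apr 12, Apr 15, Apr 17, Apr 18, Apr 19, Apr 22, Apr 23 — lands on Tuesday, 2024/04/23.
Adding 7 calendar days to 2024/04/23 gives 2024/04/30, which is the last day of the standstill period.
The date cancellation becomes effective: 61 calendar days after 2024/04/30 is 2024/06/30. That falls on a Sunday, so it rolls to the next business day, Monday, 2024/07/01.

2024/07/01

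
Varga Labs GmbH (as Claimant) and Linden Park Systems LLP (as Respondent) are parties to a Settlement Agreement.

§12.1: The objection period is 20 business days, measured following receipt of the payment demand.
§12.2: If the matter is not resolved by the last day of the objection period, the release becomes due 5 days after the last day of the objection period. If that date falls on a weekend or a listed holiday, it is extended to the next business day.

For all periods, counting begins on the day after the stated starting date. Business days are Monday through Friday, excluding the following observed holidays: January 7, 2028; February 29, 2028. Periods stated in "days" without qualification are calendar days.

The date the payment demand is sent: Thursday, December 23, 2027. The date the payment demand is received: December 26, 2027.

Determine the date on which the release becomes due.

January 31, 2028

The last day of the objection period: counting 20 business days from Sunday, December 26, 2027 (Dec 27, Dec 28, Dec 29, Dec 30, …, Jan 20, Jan 21, Jan 24, skipping weekends and the listed holiday on Jan 7) reaches Monday, January 24, 2028.
Adding 5 calendar days to January 24, 2028 gives January 29, 2028, which is the date on which the release becomes due. That falls on a Saturday, so it rolls to the next business day, Monday, January 31, 2028.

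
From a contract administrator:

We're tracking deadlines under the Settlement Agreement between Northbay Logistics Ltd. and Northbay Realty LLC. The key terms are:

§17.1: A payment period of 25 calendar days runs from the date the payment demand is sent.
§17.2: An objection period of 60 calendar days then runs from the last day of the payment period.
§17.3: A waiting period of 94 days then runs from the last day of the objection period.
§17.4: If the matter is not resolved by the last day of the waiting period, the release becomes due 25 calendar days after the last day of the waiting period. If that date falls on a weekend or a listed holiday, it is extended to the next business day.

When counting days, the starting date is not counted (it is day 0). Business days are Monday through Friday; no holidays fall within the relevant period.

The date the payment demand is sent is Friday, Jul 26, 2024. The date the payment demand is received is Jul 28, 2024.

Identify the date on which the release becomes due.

Adding 25 calendar days to Jul 26, 2024 gives Aug 20, 2024, which is the last day of the payment period.
The last day of the objection period: 60 calendar days after Aug 20, 2024 is Oct 19, 2024.
The last day of the waiting period: 94 calendar days after Oct 19, 2024 is Jan 21, 2025.
The date on which the release becomes due: 25 calendar days after Jan 21, 2025 is Feb 15, 2025. That falls on a Saturday, so it rolls to the next business day, Monday, Feb 17, 2025.

Feb 17, 2025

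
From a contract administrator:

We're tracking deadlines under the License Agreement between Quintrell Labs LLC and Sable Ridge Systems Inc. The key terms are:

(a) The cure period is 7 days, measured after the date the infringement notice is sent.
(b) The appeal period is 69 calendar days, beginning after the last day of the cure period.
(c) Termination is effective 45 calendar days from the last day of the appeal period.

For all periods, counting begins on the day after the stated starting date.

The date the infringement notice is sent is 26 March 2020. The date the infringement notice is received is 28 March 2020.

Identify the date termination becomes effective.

25 July 2020

Adding 7 calendar days to 26 March 2020 gives 2 April 2020, which is the last day of the cure period.
The last day of the appeal period: 69 calendar days after 2 April 2020 is 10 June 2020.
The date termination becomes effective: 45 calendar days after 10 June 2020 is 25 July 2020.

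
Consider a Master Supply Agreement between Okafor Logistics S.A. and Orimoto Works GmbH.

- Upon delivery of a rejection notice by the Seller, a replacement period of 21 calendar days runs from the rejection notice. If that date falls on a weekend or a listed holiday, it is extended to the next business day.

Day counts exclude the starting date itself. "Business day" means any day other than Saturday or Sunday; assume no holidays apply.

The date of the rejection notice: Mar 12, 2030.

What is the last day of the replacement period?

Apr 2, 2030

Adding 21 calendar days to Mar 12, 2030 gives Apr 2, 2030, which is the last day of the replacement period. Apr 2, 2030 is a Tuesday, so no roll-forward applies.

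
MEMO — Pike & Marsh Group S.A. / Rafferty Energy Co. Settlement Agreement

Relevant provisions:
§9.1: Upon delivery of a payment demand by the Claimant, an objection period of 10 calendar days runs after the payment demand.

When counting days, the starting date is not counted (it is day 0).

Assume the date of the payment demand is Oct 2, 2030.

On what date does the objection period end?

Oct 12, 2030

The last day of the objection period: 10 calendar days after Oct 2, 2030 is Oct 12, 2030.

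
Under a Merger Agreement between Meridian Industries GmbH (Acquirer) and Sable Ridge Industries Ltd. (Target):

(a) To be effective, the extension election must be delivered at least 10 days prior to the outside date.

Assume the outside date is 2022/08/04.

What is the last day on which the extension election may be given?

2022/07/25

Counting back 10 calendar days from 2022/08/04 gives 2022/07/25.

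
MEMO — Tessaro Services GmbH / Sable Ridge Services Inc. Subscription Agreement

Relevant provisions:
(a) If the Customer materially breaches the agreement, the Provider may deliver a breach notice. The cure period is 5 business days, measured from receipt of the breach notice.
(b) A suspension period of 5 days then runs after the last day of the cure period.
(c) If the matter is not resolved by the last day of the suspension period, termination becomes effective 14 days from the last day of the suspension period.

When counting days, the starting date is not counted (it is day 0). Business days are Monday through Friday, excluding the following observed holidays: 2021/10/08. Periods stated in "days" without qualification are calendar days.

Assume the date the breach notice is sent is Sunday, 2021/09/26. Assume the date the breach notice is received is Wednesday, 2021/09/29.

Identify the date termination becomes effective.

The last day of the cure period: counting 5 business days from Wednesday, 2021/09/29 (Sep 30, Oct 1, Oct 4, Oct 5, Oct 6, skipping weekends) reaches Wednesday, 2021/10/06.
Adding 5 calendar days to 2021/10/06 gives 2021/10/11, which is the last day of the suspension period.
Adding 14 calendar days to 2021/10/11 gives 2021/10/25, which is the date termination becomes effective.

2021/10/25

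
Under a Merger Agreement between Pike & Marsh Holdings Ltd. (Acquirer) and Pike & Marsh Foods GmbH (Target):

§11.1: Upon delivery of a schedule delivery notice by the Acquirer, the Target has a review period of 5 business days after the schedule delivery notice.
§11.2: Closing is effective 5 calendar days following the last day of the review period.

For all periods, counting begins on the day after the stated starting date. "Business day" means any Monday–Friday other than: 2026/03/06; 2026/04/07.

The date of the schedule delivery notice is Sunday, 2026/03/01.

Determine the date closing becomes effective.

The last day of the review period: 5 business days after Sunday, 2026/03/01, skipping weekends and the listed holiday on Mar 6 — Mar 2, Mar 3, Mar 4, Mar 5, Mar 9 — lands on Monday, 2026/03/09.
Adding 5 calendar days to 2026/03/09 gives 2026/03/14, which is the date closing becomes effective.

2026/03/14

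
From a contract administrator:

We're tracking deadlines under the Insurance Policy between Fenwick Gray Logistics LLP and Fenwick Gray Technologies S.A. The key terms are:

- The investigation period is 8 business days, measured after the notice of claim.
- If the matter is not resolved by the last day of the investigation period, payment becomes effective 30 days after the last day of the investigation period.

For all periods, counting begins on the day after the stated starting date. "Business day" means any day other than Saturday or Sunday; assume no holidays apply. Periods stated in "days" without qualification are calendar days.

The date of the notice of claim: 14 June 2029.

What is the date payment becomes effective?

From Thursday, 14 June 2029, 8 business days (Jun 15, Jun 18, Jun 19, Jun 20, Jun 21, Jun 22, Jun 25, Jun 26, skipping weekends) brings us to Tuesday, 26 June 2029, which is the last day of the investigation period.
The date payment becomes effective: 30 calendar days after 26 June 2029 is 26 July 2029.

26 July 2029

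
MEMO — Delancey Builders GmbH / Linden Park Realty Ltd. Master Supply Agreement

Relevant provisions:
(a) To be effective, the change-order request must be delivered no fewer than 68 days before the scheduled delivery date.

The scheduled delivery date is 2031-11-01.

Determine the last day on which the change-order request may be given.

2031-08-25

Counting back 68 calendar days from 2031-11-01 gives 2031-08-25.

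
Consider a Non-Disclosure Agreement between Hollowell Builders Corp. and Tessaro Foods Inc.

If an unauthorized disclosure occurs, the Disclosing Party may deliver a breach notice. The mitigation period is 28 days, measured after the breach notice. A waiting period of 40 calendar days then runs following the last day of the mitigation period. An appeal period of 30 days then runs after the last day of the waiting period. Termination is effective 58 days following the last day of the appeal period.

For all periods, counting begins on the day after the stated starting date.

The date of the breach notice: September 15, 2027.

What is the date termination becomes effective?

February 18, 2028

The last day of the mitigation period: 28 calendar days after September 15, 2027 is October 13, 2027.
Adding 40 calendar days to October 13, 2027 gives November 22, 2027, which is the last day of the waiting period.
Adding 30 calendar days to November 22, 2027 gives December 22, 2027, which is the last day of the appeal period.
The date termination becomes effective: December 22, 2027 + 58 days = February 18, 2028.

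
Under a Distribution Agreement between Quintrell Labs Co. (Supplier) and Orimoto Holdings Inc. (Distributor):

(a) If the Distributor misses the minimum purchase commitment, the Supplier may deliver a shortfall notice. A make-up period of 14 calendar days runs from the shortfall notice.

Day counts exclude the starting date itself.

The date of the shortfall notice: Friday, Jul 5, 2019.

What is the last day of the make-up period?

The last day of the make-up period: 14 calendar days after Jul 5, 2019 is Jul 19, 2019.

Jul 19, 2019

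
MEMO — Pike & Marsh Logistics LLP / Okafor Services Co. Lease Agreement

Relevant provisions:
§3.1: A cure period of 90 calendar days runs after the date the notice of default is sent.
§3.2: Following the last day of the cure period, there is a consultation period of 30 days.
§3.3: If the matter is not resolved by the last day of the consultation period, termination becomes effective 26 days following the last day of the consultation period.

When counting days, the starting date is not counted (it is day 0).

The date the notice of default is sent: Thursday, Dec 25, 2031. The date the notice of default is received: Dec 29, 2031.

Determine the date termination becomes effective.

May 19, 2032

Adding 90 calendar days to Dec 25, 2031 gives Mar 24, 2032, which is the last day of the cure period.
The last day of the consultation period: 30 calendar days after Mar 24, 2032 is Apr 23, 2032.
The date termination becomes effective: Apr 23, 2032 + 26 days = May 19, 2032.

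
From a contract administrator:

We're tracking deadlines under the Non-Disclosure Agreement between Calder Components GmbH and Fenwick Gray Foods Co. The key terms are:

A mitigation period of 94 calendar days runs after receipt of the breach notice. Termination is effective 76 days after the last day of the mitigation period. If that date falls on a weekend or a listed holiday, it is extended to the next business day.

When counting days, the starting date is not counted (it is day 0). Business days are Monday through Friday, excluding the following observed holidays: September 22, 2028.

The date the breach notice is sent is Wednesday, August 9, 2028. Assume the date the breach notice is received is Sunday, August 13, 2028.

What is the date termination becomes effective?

January 30, 2029

The last day of the mitigation period: August 13, 2028 + 94 days = November 15, 2028.
The date termination becomes effective: November 15, 2028 + 76 days = January 30, 2029. January 30, 2029 is a Tuesday and is not a listed holiday, so no roll-forward applies.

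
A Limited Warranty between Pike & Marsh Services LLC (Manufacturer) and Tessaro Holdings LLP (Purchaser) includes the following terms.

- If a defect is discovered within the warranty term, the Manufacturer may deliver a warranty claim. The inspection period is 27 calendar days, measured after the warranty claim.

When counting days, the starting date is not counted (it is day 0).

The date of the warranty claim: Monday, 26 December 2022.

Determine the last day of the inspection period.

22 January 2023

The last day of the inspection period: 26 December 2022 + 27 days = 22 January 2023.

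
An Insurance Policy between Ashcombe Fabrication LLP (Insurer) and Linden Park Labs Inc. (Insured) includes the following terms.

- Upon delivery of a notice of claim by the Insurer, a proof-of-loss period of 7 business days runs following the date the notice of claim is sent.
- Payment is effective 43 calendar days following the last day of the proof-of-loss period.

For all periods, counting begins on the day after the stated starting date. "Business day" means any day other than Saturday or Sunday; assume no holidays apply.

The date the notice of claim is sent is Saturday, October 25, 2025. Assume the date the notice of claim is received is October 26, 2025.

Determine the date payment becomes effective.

December 17, 2025

The last day of the proof-of-loss period: 7 business days after Saturday, October 25, 2025, skipping weekends — Oct 27, Oct 28, Oct 29, Oct 30, Oct 31, Nov 3, Nov 4 — lands on Tuesday, November 4, 2025.
The date payment becomes effective: November 4, 2025 + 43 days = December 17, 2025.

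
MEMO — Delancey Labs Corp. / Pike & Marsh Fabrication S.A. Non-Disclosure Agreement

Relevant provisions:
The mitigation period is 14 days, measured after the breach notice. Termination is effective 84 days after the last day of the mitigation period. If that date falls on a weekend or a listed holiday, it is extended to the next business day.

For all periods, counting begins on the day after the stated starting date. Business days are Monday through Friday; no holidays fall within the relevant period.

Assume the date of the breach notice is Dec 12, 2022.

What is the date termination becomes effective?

Mar 20, 2023

The last day of the mitigation period: 14 calendar days after Dec 12, 2022 is Dec 26, 2022.
The date termination becomes effective: 84 calendar days after Dec 26, 2022 is Mar 20, 2023. Mar 20, 2023 is a Monday, so no roll-forward applies.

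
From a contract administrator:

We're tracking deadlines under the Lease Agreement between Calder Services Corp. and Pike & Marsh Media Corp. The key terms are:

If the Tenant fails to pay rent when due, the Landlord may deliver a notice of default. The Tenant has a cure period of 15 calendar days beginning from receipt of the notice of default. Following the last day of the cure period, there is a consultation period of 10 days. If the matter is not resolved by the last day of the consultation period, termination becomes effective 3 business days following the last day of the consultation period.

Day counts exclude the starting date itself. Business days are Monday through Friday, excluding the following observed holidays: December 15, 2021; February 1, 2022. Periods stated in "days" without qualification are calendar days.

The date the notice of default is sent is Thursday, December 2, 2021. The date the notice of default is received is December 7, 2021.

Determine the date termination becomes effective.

Adding 15 calendar days to December 7, 2021 gives December 22, 2021, which is the last day of the cure period.
The last day of the consultation period: December 22, 2021 + 10 days = January 1, 2022.
The date termination becomes effective: counting 3 business days from Saturday, January 1, 2022 (Jan 3, Jan 4, Jan 5, skipping weekends) reaches Wednesday, January 5, 2022.

January 5, 2022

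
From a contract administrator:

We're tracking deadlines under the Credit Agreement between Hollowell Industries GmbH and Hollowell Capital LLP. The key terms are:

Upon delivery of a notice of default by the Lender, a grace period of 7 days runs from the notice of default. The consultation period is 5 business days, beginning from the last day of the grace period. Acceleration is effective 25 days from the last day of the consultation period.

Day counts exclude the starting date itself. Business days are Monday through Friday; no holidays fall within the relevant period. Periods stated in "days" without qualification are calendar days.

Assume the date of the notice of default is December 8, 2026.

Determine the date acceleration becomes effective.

January 16, 2027

Adding 7 calendar days to December 8, 2026 gives December 15, 2026, which is the last day of the grace period.
The last day of the consultation period: counting 5 business days from Tuesday, December 15, 2026 (Dec 16, Dec 17, Dec 18, Dec 21, Dec 22, skipping weekends) reaches Tuesday, December 22, 2026.
The date acceleration becomes effective: December 22, 2026 + 25 days = January 16, 2027.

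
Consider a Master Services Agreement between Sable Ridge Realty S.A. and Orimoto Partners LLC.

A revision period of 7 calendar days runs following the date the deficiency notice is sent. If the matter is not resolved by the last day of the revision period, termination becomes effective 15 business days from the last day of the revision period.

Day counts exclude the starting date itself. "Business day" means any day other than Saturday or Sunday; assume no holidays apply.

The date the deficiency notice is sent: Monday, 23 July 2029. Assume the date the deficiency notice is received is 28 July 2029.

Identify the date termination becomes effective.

Adding 7 calendar days to 23 July 2029 gives 30 July 2029, which is the last day of the revision period.
From Monday, 30 July 2029, 15 business days (Jul 31, Aug 1, Aug 2, Aug 3, …, Aug 16, Aug 17, Aug 20, skipping weekends) brings us to Monday, 20 August 2029, which is the date termination becomes effective.

20 August 2029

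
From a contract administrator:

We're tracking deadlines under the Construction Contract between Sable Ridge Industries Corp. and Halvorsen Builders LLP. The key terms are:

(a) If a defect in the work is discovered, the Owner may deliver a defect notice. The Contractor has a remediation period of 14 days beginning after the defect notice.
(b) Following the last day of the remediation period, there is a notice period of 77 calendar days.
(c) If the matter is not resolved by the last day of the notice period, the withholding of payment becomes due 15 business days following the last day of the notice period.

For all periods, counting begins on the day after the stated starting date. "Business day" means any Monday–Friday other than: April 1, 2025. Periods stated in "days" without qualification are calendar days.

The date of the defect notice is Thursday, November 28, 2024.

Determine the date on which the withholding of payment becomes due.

The last day of the remediation period: November 28, 2024 + 14 days = December 12, 2024.
The last day of the notice period: 77 calendar days after December 12, 2024 is February 27, 2025.
The date on which the withholding of payment becomes due: 15 business days after Thursday, February 27, 2025, skipping weekends — Feb 28, Mar 3, Mar 4, Mar 5, …, Mar 18, Mar 19, Mar 20 — lands on Thursday, March 20, 2025.

March 20, 2025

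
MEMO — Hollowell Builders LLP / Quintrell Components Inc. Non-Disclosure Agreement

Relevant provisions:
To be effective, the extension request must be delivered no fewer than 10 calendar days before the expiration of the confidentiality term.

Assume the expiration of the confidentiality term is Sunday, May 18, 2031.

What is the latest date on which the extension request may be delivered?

May 8, 2031

May 18, 2031 minus 10 days is May 8, 2031.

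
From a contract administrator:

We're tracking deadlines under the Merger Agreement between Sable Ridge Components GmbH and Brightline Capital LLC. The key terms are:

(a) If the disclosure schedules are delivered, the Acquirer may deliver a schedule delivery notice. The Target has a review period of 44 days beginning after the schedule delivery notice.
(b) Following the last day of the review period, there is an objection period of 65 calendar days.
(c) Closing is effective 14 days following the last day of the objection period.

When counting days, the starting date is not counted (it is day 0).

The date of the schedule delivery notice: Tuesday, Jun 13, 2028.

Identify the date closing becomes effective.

Oct 14, 2028

The last day of the review period: 44 calendar days after Jun 13, 2028 is Jul 27, 2028.
The last day of the objection period: Jul 27, 2028 + 65 days = Sep 30, 2028.
The date closing becomes effective: 14 calendar days after Sep 30, 2028 is Oct 14, 2028.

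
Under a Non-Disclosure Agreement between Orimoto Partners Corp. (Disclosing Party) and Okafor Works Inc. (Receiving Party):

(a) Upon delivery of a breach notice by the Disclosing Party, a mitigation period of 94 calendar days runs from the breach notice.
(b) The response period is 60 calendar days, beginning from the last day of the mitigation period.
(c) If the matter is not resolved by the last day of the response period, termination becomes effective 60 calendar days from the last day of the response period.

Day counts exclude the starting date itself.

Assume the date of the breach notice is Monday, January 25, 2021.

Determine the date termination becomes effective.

August 27, 2021

The last day of the mitigation period: January 25, 2021 + 94 days = April 29, 2021.
The last day of the response period: April 29, 2021 + 60 days = June 28, 2021.
The date termination becomes effective: June 28, 2021 + 60 days = August 27, 2021.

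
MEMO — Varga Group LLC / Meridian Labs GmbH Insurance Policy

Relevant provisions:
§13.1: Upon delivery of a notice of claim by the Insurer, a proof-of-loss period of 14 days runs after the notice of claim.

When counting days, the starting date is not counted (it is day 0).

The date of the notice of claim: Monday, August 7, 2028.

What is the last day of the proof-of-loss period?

August 21, 2028

The last day of the proof-of-loss period: 14 calendar days after August 7, 2028 is August 21, 2028.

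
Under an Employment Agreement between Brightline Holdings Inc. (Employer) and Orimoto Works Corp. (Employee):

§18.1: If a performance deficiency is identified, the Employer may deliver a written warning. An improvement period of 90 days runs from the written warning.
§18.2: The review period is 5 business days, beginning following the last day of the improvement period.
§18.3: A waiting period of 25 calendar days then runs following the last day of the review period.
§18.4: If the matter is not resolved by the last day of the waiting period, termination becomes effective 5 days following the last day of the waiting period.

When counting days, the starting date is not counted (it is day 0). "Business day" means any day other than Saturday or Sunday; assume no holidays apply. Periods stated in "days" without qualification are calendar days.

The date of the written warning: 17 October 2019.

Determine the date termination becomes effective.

21 February 2020

The last day of the improvement period: 90 calendar days after 17 October 2019 is 15 January 2020.
The last day of the review period: counting 5 business days from Wednesday, 15 January 2020 (Jan 16, Jan 17, Jan 20, Jan 21, Jan 22, skipping weekends) reaches Wednesday, 22 January 2020.
Adding 25 calendar days to 22 January 2020 gives 16 February 2020, which is the last day of the waiting period.
The date termination becomes effective: 16 February 2020 + 5 days = 21 February 2020.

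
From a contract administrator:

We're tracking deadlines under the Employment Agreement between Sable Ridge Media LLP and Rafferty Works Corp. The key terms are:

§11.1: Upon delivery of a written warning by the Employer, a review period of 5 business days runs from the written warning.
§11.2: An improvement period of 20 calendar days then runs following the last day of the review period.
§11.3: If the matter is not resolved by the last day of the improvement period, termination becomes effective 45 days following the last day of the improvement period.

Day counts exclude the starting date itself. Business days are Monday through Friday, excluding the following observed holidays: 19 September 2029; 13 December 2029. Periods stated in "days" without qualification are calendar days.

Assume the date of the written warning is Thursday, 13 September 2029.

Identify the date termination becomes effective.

25 November 2029

From Thursday, 13 September 2029, 5 business days (Sep 14, Sep 17, Sep 18, Sep 20, Sep 21, skipping weekends and the listed holiday on Sep 19) brings us to Friday, 21 September 2029, which is the last day of the review period.
The last day of the improvement period: 20 calendar days after 21 September 2029 is 11 October 2029.
The date termination becomes effective: 45 calendar days after 11 October 2029 is 25 November 2029.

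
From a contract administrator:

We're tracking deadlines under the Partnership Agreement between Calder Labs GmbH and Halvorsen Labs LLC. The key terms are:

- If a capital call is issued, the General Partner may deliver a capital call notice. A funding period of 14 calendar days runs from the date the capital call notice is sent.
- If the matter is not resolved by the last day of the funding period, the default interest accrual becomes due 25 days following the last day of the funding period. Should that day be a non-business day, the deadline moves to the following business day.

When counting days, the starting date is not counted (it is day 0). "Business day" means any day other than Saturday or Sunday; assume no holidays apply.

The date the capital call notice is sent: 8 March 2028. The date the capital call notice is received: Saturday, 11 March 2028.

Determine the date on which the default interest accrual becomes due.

17 April 2028

The last day of the funding period: 14 calendar days after 8 March 2028 is 22 March 2028.
The date on which the default interest accrual becomes due: 22 March 2028 + 25 days = 16 April 2028. That falls on a Sunday, so it rolls to the next business day, Monday, 17 April 2028.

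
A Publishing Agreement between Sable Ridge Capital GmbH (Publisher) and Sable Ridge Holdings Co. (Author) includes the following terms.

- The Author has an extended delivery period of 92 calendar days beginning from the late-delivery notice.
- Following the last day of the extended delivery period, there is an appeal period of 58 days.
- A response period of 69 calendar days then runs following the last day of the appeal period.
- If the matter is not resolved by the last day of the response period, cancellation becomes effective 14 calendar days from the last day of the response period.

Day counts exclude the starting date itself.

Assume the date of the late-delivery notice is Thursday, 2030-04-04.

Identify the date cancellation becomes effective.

The last day of the extended delivery period: 2030-04-04 + 92 days = 2030-07-05.
The last day of the appeal period: 58 calendar days after 2030-07-05 is 2030-09-01.
The last day of the response period: 2030-09-01 + 69 days = 2030-11-09.
The date cancellation becomes effective: 14 calendar days after 2030-11-09 is 2030-11-23.

2030-11-23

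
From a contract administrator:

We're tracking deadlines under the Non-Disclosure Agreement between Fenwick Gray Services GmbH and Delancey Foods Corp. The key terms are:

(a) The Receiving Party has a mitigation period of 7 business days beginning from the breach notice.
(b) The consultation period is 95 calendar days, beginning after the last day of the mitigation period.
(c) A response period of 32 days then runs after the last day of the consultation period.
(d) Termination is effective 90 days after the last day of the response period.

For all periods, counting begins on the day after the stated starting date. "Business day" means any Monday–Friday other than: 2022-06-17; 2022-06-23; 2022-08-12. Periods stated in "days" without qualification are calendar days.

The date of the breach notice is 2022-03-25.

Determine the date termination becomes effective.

2022-11-08

The last day of the mitigation period: 7 business days after Friday, 2022-03-25, skipping weekends — Mar 28, Mar 29, Mar 30, Mar 31, Apr 1, Apr 4, Apr 5 — lands on Tuesday, 2022-04-05.
The last day of the consultation period: 95 calendar days after 2022-04-05 is 2022-07-09.
The last day of the response period: 2022-07-09 + 32 days = 2022-08-10.
The date termination becomes effective: 2022-08-10 + 90 days = 2022-11-08.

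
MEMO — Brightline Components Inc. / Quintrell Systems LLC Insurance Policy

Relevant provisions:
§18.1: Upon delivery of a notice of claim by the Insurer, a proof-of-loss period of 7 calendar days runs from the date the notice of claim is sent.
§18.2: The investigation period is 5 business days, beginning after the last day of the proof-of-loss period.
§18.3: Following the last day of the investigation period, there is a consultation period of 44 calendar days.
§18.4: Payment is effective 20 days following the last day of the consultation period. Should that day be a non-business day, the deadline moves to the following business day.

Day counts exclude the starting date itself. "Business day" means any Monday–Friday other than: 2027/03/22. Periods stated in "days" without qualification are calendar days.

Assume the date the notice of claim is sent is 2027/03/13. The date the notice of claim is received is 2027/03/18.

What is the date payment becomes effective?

The last day of the proof-of-loss period: 2027/03/13 + 7 days = 2027/03/20.
From Saturday, 2027/03/20, 5 business days (Mar 23, Mar 24, Mar 25, Mar 26, Mar 29, skipping weekends and the listed holiday on Mar 22) brings us to Monday, 2027/03/29, which is the last day of the investigation period.
Adding 44 calendar days to 2027/03/29 gives 2027/05/12, which is the last day of the consultation period.
Adding 20 calendar days to 2027/05/12 gives 2027/06/01, which is the date payment becomes effective. 2027/06/01 is a Tuesday and is not a listed holiday, so no roll-forward applies.

2027/06/01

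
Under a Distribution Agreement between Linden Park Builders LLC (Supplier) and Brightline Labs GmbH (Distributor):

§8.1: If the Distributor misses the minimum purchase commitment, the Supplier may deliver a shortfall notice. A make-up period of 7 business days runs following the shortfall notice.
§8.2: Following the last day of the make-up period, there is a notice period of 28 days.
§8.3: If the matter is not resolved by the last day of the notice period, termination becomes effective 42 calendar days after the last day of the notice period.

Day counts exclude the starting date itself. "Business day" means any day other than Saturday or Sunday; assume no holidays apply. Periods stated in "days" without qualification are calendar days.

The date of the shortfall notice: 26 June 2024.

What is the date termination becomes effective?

The last day of the make-up period: counting 7 business days from Wednesday, 26 June 2024 (Jun 27, Jun 28, Jul 1, Jul 2, Jul 3, Jul 4, Jul 5, skipping weekends) reaches Friday, 5 July 2024.
The last day of the notice period: 28 calendar days after 5 July 2024 is 2 August 2024.
The date termination becomes effective: 42 calendar days after 2 August 2024 is 13 September 2024.

13 September 2024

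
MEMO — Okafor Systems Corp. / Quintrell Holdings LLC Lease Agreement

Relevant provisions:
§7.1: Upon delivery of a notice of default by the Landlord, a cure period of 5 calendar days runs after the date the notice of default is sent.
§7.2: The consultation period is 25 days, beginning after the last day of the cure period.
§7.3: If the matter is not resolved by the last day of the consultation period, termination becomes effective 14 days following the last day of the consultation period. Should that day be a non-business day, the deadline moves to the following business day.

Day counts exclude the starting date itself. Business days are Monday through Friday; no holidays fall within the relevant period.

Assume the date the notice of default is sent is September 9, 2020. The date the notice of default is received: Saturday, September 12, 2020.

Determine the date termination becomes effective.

Adding 5 calendar days to September 9, 2020 gives September 14, 2020, which is the last day of the cure period.
The last day of the consultation period: September 14, 2020 + 25 days = October 9, 2020.
Adding 14 calendar days to October 9, 2020 gives October 23, 2020, which is the date termination becomes effective. October 23, 2020 is a Friday, so no roll-forward applies.

October 23, 2020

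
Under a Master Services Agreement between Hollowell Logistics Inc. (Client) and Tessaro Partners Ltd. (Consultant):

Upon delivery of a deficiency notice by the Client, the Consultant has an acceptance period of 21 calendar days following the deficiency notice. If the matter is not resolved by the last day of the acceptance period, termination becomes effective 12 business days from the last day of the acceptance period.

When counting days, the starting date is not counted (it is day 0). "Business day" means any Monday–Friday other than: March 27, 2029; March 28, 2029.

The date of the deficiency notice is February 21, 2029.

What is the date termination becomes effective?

April 3, 2029

Adding 21 calendar days to February 21, 2029 gives March 14, 2029, which is the last day of the acceptance period.
The date termination becomes effective: 12 business days after Wednesday, March 14, 2029, skipping weekends and the listed holidays on Mar 27, Mar 28 — Mar 15, Mar 16, Mar 19, Mar 20, …, Mar 30, Apr 2, Apr 3 — lands on Tuesday, April 3, 2029.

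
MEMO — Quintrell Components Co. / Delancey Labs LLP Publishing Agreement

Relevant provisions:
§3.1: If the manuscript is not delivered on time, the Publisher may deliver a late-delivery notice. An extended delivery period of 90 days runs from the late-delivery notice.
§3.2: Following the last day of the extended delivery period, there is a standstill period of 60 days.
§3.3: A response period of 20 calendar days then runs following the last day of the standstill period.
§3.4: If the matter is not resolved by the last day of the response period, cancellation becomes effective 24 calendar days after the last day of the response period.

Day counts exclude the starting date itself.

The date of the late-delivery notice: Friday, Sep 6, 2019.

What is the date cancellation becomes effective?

Adding 90 calendar days to Sep 6, 2019 gives Dec 5, 2019, which is the last day of the extended delivery period.
Adding 60 calendar days to Dec 5, 2019 gives Feb 3, 2020, which is the last day of the standstill period.
Adding 20 calendar days to Feb 3, 2020 gives Feb 23, 2020, which is the last day of the response period.
The date cancellation becomes effective: 24 calendar days after Feb 23, 2020 is Mar 18, 2020.

Mar 18, 2020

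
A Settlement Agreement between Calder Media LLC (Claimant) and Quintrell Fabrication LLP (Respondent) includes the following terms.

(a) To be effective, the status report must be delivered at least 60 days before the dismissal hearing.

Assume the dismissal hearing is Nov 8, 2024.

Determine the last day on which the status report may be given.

Nov 8, 2024 minus 60 days is Sep 9, 2024.

Sep 9, 2024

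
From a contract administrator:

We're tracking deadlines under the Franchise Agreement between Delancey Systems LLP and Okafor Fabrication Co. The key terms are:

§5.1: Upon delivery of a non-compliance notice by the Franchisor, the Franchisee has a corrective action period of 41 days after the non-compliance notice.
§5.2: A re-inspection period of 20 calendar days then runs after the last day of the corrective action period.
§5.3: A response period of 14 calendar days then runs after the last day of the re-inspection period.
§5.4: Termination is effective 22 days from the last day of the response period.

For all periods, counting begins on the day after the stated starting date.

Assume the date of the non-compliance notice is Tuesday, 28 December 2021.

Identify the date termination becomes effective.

Adding 41 calendar days to 28 December 2021 gives 7 February 2022, which is the last day of the corrective action period.
The last day of the re-inspection period: 7 February 2022 + 20 days = 27 February 2022.
The last day of the response period: 27 February 2022 + 14 days = 13 March 2022.
The date termination becomes effective: 22 calendar days after 13 March 2022 is 4 April 2022.

4 April 2022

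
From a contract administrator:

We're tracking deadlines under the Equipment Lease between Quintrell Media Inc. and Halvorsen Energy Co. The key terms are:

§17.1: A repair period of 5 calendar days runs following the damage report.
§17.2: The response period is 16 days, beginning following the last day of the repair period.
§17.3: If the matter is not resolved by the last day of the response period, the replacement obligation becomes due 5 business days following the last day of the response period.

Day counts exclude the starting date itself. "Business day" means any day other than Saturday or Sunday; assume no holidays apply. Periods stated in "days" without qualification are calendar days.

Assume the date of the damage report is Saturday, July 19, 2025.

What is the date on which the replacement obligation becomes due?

The last day of the repair period: July 19, 2025 + 5 days = July 24, 2025.
Adding 16 calendar days to July 24, 2025 gives August 9, 2025, which is the last day of the response period.
The date on which the replacement obligation becomes due: counting 5 business days from Saturday, August 9, 2025 (Aug 11, Aug 12, Aug 13, Aug 14, Aug 15, skipping weekends) reaches Friday, August 15, 2025.

August 15, 2025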